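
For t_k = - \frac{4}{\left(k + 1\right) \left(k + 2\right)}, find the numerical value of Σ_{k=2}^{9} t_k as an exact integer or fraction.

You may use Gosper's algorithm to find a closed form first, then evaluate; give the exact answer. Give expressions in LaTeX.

Σ = -32/33

r(k) = (k + 1)/(k + 3) after simplifying.
Normal form (A,B,C) = (k + 1, k + 3, 1).
Set up (k + 1)·f(k+1) − (k + 2)·f(k) − (1) = 0.
d = 1 from the (1,1,0) case.
A polynomial solution: f(k) = k.
So s_k = (B(k−1)f/C)·t_k = (k*(k + 2))·t_k = -4*k/(k + 1).
s_(k+1) − s_k = -4/(k**2 + 3*k + 2) = t_k.
Sum = s_(10) − s_(2); s_(10) = -40/11, s_(2) = -8/3 ⇒ -32/33.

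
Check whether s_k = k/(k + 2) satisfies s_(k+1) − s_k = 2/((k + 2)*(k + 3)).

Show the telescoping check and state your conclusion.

valid; difference matches t_k

s_(k+1) = (k + 1)/(k + 3)
s_(k+1) − s_k = 2/(k**2 + 5*k + 6)
(s_(k+1) − s_k) − t_k = 0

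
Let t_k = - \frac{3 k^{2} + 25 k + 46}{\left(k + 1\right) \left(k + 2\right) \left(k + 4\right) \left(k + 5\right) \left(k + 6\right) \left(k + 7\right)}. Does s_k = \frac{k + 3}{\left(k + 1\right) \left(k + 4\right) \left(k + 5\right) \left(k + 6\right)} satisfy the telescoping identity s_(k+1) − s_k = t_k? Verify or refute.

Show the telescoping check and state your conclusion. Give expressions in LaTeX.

Invalid: residual \frac{4 \left(2 k + 5\right)}{k^{6} + 25 k^{5} + 247 k^{4} + 1219 k^{3} + 3112 k^{2} + 3796 k + 1680} ≠ 0.

s_(k+1) = (k + 4)/((k + 2)*(k + 5)*(k + 6)*(k + 7))
s_(k+1) − s_k = ((k + 1)*(k + 4)**2 - (k + 2)*(k + 3)*(k + 7))/((k + 1)*(k + 2)*(k + 4)*(k + 5)*(k + 6)*(k + 7))
(s_(k+1) − s_k) − t_k = 4*(2*k + 5)/(k**6 + 25*k**5 + 247*k**4 + 1219*k**3 + 3112*k**2 + 3796*k + 1680)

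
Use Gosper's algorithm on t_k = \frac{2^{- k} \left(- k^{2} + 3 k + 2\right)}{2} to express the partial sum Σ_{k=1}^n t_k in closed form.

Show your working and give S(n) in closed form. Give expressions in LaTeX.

S(n) = 2^{- n - 1} \left(2^{n + 1} + n^{2} + n - 2\right)

t_(k+1)/t_k = (k**2 - k - 4)/(2*(k**2 - 3*k - 2)).
So A=1/2 and B=1, with C=k**2 - 3*k - 2.
Solve (1/2)·f(k+1) − (1)·f(k) = k**2 - 3*k - 2.
d = 2 from the (0,0,2) case.
Solve for f: f(k) = -2*(k - 2)*(k + 1) (degree 2 ≤ 2).
Certificate R = B(k−1)f/C = -2*(k - 2)*(k + 1)/(k**2 - 3*k - 2) gives s_k = (k**2 - k - 2)/2**k.
Check: Δs_k = (-k**2 + 3*k + 2)/(2*2**k). ✓
Σ_(k=1)^n t_k = s_(n+1) − s_(1) = (2**(-n - 1)*(n**2 + n - 2)) − (-1), i.e. 2**(-n - 1)*(2**(n + 1) + n**2 + n - 2).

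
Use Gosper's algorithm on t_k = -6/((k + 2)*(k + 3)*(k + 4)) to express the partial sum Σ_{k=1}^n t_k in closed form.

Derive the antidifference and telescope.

The ratio is (k + 2)/(k + 5).
Factor: A=k + 2; B=k + 5; C=1.
Set up (k + 2)·f(k+1) − (k + 4)·f(k) − (1) = 0.
Degrees (1,1,0) ⇒ d ≤ 2.
Match coefficients ⇒ f(k) = k*(k + 5)/12.
So s_k = (B(k−1)f/C)·t_k = (k*(k + 4)*(k + 5)/12)·t_k = k*(-k - 5)/(2*(k + 2)*(k + 3)).
Check: Δs_k = -6/(k**3 + 9*k**2 + 26*k + 24). ✓
Σ_(k=1)^n t_k = s_(n+1) − s_(1) = ((-n**2 - 7*n - 6)/(2*(n**2 + 7*n + 12))) − (-1/4), i.e. n*(-n - 7)/(4*(n**2 + 7*n + 12)).

S(n) = n*(-n - 7)/(4*(n**2 + 7*n + 12))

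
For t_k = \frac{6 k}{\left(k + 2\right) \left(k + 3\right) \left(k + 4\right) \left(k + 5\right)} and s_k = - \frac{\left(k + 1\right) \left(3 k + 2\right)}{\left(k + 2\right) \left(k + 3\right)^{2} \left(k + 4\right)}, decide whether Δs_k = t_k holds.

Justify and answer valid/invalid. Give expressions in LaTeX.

Invalid: residual \frac{2 \left(- 9 k^{2} - 35 k - 10\right)}{k^{6} + 21 k^{5} + 181 k^{4} + 819 k^{3} + 2050 k^{2} + 2688 k + 1440} ≠ 0.

s_(k+1) = -(k + 2)*(3*k + 5)/((k + 3)*(k + 4)**2*(k + 5))
s_(k+1) − s_k = 2*(3*k**3 + 12*k**2 + k - 10)/(k**6 + 21*k**5 + 181*k**4 + 819*k**3 + 2050*k**2 + 2688*k + 1440)
(s_(k+1) − s_k) − t_k = 2*(-9*k**2 - 35*k - 10)/(k**6 + 21*k**5 + 181*k**4 + 819*k**3 + 2050*k**2 + 2688*k + 1440)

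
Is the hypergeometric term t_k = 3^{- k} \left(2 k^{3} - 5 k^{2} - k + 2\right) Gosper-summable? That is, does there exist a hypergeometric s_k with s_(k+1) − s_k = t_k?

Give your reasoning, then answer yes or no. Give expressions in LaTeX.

Yes. s_k = 3^{1 - k} \left(- k^{3} + k^{2} - 1\right).

t_(k+1)/t_k = (2*k**3 + k**2 - 5*k - 2)/(3*(2*k**3 - 5*k**2 - k + 2)).
Normal form (A,B,C) = (1/3, 1, k**3 - 5*k**2/2 - k/2 + 1).
Need (1/3)·f(k+1) − (1)·f(k) = k**3 - 5*k**2/2 - k/2 + 1.
deg f ≤ 3 (via 0,0,3).
Coefficient equations give f(k) = -3*(k**3 - k**2 + 1)/2.
Get s_k = R·t_k = 3**(1 - k)*(-k**3 + k**2 - 1) with R(k) = B(k−1)f(k)/C(k) = -3*(k**3 - k**2 + 1)/(2*k**3 - 5*k**2 - k + 2).
Δs = (2*k**3 - 5*k**2 - k + 2)/3**k, as required.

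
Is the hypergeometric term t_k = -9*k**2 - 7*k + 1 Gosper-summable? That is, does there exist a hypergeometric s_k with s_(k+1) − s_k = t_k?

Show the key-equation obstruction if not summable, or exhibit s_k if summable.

Compute t_(k+1)/t_k: get (9*k**2 + 25*k + 15)/(9*k**2 + 7*k - 1).
Factor: A=1; B=1; C=k**2 + 7*k/9 - 1/9.
Key eq: (1)·f(k+1) = (1)·f(k) + (k**2 + 7*k/9 - 1/9).
Degrees (0,0,2) ⇒ d ≤ 3.
Solve for f: f(k) = k*(3*k**2 - k - 3)/9 (degree 3 ≤ 3).
So s_k = (B(k−1)f/C)·t_k = (k*(3*k**2 - k - 3)/(9*k**2 + 7*k - 1))·t_k = k*(-3*k**2 + k + 3).
s_(k+1) − s_k = -9*k**2 - 7*k + 1 = t_k.

Yes. s_k = k*(-3*k**2 + k + 3).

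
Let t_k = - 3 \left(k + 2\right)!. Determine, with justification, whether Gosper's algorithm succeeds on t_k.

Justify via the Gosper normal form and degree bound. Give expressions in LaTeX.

No — negative degree bound, so no certificate f.

Step 1: r(k) = k + 3.
So A=k + 3 and B=1, with C=1.
Set up (k + 3)·f(k+1) − (1)·f(k) − (1) = 0.
d = -1 from the (1,0,0) case.
Bound -1 < 0, so the key equation has no polynomial solution.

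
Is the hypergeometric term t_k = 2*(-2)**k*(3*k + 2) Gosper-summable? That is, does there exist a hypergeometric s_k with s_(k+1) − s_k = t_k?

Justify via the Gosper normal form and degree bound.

r(k) = 2*(-3*k - 5)/(3*k + 2) after simplifying.
So A=-2 and B=1, with C=k + 2/3.
Need (-2)·f(k+1) − (1)·f(k) = k + 2/3.
Degrees (0,0,1) ⇒ d ≤ 1.
Match coefficients ⇒ f(k) = -k/3.
Get s_k = R·t_k = (-2)**(k + 1)*k with R(k) = B(k−1)f(k)/C(k) = -k/(3*k + 2).
Δs = 2*(-2)**k*(3*k + 2), as required.

Yes. s_k = (-2)**(k + 1)*k.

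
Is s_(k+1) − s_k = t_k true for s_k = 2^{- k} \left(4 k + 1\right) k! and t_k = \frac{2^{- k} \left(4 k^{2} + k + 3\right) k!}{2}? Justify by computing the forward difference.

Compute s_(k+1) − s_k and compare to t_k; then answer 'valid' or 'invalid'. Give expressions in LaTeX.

Valid — Δs_k = t_k.

s_(k+1) = (4*k + 5)*factorial(k + 1)/(2*2**k)
s_(k+1) − s_k = (4*k**2 + k + 3)*factorial(k)/(2*2**k)
(s_(k+1) − s_k) − t_k = 0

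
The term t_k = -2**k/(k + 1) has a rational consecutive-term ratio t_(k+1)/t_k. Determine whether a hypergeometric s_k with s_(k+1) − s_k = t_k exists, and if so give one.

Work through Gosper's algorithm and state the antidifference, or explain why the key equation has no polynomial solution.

no hypergeometric antidifference exists

t_(k+1)/t_k = 2*(k + 1)/(k + 2).
Gosper form: A/B · C(k+1)/C(k) with A=2*k + 2, B=k + 2, C=1.
Need (2*k + 2)·f(k+1) − (k + 1)·f(k) = 1.
d = -1 from the (1,1,0) case.
Bound -1 < 0, so the key equation has no polynomial solution.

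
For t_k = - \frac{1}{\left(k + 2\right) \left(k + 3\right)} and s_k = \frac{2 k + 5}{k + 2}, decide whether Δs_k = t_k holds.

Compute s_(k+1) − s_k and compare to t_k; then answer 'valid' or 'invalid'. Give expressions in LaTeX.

Valid: the claim telescopes to t_k.

s_(k+1) = (2*k + 7)/(k + 3)
s_(k+1) − s_k = -1/(k**2 + 5*k + 6)
(s_(k+1) − s_k) − t_k = 0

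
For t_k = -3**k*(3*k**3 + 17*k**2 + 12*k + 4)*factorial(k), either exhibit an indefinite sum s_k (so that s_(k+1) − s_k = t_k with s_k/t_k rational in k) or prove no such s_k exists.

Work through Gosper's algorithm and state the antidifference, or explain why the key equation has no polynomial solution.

The ratio is 3*(3*k**4 + 29*k**3 + 81*k**2 + 91*k + 36)/(3*k**3 + 17*k**2 + 12*k + 4).
Take A(k)=3*k + 3, B(k)=1, C(k)=k**3 + 17*k**2/3 + 4*k + 4/3.
Need (3*k + 3)·f(k+1) − (1)·f(k) = k**3 + 17*k**2/3 + 4*k + 4/3.
Degrees (1,0,3) ⇒ d ≤ 2.
Solving with deg f ≤ 2: f(k) = (k - 1)*(k + 4)/3.
Certificate R = B(k−1)f/C = (k - 1)*(k + 4)/(3*k**3 + 17*k**2 + 12*k + 4) gives s_k = -3**k*(k - 1)*(k + 4)*factorial(k).
s_(k+1) − s_k = -3**k*(3*k**3 + 17*k**2 + 12*k + 4)*factorial(k) = t_k.

s_k = -3**k*(k - 1)*(k + 4)*factorial(k)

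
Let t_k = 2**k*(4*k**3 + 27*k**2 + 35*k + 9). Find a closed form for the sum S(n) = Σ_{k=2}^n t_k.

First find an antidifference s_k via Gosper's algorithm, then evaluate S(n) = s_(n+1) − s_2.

S(n) = 8*2**n*n**3 + 30*2**n*n**2 + 34*2**n*n + 6*2**n - 156

Step 1: r(k) = 2*(4*k**3 + 39*k**2 + 101*k + 75)/(4*k**3 + 27*k**2 + 35*k + 9).
Normal form (A,B,C) = (2, 1, k**3 + 27*k**2/4 + 35*k/4 + 9/4).
f must satisfy (2)·f(k+1) − (1)·f(k) = k**3 + 27*k**2/4 + 35*k/4 + 9/4.
d = 3 from the (0,0,3) case.
Solve for f: f(k) = (4*k**3 + 3*k**2 - k - 3)/4 (degree 3 ≤ 3).
So s_k = (B(k−1)f/C)·t_k = ((4*k**3 + 3*k**2 - k - 3)/(4*k**3 + 27*k**2 + 35*k + 9))·t_k = 2**k*(4*k**3 + 3*k**2 - k - 3).
Δs = 2**k*(4*k**3 + 27*k**2 + 35*k + 9), as required.
Evaluate: s_(n+1) = 2**(n + 1)*(4*n**3 + 15*n**2 + 17*n + 3); subtract s_(2) = 156 ⇒ S(n) = 8*2**n*n**3 + 30*2**n*n**2 + 34*2**n*n + 6*2**n - 156.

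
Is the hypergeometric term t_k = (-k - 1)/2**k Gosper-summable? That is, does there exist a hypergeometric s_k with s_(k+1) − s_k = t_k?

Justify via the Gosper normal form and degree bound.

Compute t_(k+1)/t_k: get (k + 2)/(2*(k + 1)).
Gosper form: A/B · C(k+1)/C(k) with A=1/2, B=1, C=k + 1.
Key eq: (1/2)·f(k+1) = (1)·f(k) + (k + 1).
From deg A=0, deg B=0, deg C=1: d=1.
Coefficient equations give f(k) = -2*(k + 2).
Certificate R = B(k−1)f/C = -2*(k + 2)/(k + 1) gives s_k = 2**(1 - k)*(k + 2).
Verify: (-k - 1)/2**k matches t_k.

Yes. s_k = 2**(1 - k)*(k + 2).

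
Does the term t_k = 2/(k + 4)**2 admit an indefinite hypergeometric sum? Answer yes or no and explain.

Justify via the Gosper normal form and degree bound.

The ratio is (k + 4)**2/(k + 5)**2.
Take A(k)=k**2 + 8*k + 16, B(k)=k**2 + 10*k + 25, C(k)=1.
Solve (k**2 + 8*k + 16)·f(k+1) − (k**2 + 8*k + 16)·f(k) = 1.
d = 0 from the (2,2,0) case.
f = c0 ⇒ A·f(k+1) − B(k−1)·f(k) − C = -1. The system {-1 = 0} is inconsistent; no antidifference.

No; the coefficient equations for f are inconsistent.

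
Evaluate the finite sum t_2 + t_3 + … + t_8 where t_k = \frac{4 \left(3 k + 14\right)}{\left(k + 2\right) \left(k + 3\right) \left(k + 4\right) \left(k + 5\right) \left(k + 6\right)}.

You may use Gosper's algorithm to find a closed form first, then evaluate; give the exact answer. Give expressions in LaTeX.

Ratio r(k) = (k + 2)*(3*k + 17)/((k + 7)*(3*k + 14)).
Factor: A=k + 2; B=k + 7; C=k + 14/3.
f must satisfy (k + 2)·f(k+1) − (k + 6)·f(k) = k + 14/3.
Bound: deg f ≤ 4.
Solve for f: f(k) = k*(k + 4)*(k**2 + 10*k + 31)/90 (degree 4 ≤ 4).
R(k) = B(k−1)·f(k)/C(k) = k*(k + 4)*(k + 6)*(k**2 + 10*k + 31)/(30*(3*k + 14)); s_k = R·t_k = 2*k*(k**2 + 10*k + 31)/(15*(k**3 + 10*k**2 + 31*k + 30)).
Δs = 4*(3*k + 14)/(k**5 + 20*k**4 + 155*k**3 + 580*k**2 + 1044*k + 720), as required.
Σ_(k=2)^(8) t_k = s_(9) − s_(2) = 101/770 − (11/105) = 61/2310.

Σ = 61/2310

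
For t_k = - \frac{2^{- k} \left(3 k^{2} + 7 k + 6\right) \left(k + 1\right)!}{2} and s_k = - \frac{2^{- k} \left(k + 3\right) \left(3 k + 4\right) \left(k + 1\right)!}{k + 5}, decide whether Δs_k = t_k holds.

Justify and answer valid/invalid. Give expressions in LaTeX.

Invalid: residual \frac{2^{- k} \left(3 k^{3} + 22 k^{2} + 35 k + 22\right) \left(k + 1\right)!}{\left(k + 5\right) \left(k + 6\right)} ≠ 0.

s_(k+1) = -(k + 4)*(3*k + 7)*factorial(k + 2)/(2*2**k*(k + 6))
s_(k+1) − s_k = -(3*k**4 + 34*k**3 + 129*k**2 + 206*k + 136)*factorial(k + 1)/(2*2**k*(k + 5)*(k + 6))
(s_(k+1) − s_k) − t_k = (3*k**3 + 22*k**2 + 35*k + 22)*factorial(k + 1)/(2**k*(k + 5)*(k + 6))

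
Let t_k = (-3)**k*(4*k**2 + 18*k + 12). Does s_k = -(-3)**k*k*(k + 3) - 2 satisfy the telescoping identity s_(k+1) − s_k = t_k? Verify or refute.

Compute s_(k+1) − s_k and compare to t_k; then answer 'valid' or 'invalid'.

s_(k+1) = 3*(-3)**k*(k + 1)*(k + 4) - 2
s_(k+1) − s_k = (-3)**k*(4*k**2 + 18*k + 12)
(s_(k+1) − s_k) − t_k = 0

valid (s_(k+1) − s_k reduces to t_k)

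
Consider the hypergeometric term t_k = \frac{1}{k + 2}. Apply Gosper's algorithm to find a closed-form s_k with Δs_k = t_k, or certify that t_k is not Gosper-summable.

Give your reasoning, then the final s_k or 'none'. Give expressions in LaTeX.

Step 1: r(k) = (k + 2)/(k + 3).
Factor: A=k + 2; B=k + 3; C=1.
Need (k + 2)·f(k+1) − (k + 2)·f(k) = 1.
Bound: deg f ≤ 0.
f = c0 ⇒ A·f(k+1) − B(k−1)·f(k) − C = -1. The system {-1 = 0} is inconsistent; no antidifference.

none — t_k is not Gosper-summable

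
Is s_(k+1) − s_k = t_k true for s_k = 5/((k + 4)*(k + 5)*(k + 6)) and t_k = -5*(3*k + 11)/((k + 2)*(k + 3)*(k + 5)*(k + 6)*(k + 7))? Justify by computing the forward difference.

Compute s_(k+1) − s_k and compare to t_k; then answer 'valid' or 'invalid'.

s_(k+1) = 5/((k + 5)*(k + 6)*(k + 7))
s_(k+1) − s_k = -15/((k + 4)*(k + 5)*(k + 6)*(k + 7))
(s_(k+1) − s_k) − t_k = 10*(4*k + 13)/(k**6 + 27*k**5 + 295*k**4 + 1665*k**3 + 5104*k**2 + 8028*k + 5040)

Invalid: residual 10*(4*k + 13)/(k**6 + 27*k**5 + 295*k**4 + 1665*k**3 + 5104*k**2 + 8028*k + 5040) ≠ 0.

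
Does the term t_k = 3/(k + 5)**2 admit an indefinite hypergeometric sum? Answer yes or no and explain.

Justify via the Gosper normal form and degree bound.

No. Not Gosper-summable.

Ratio r(k) = (k + 5)**2/(k + 6)**2.
Take A(k)=k**2 + 10*k + 25, B(k)=k**2 + 12*k + 36, C(k)=1.
f must satisfy (k**2 + 10*k + 25)·f(k+1) − (k**2 + 10*k + 25)·f(k) = 1.
deg f ≤ 0 (via 2,2,0).
f = c0 ⇒ A·f(k+1) − B(k−1)·f(k) − C = -1. The system {-1 = 0} is inconsistent; no antidifference.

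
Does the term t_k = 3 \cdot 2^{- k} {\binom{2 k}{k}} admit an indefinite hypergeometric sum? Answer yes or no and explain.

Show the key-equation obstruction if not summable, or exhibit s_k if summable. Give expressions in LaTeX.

No; the degree bound rules out any f.

Step 1: r(k) = (2*k + 1)/(k + 1).
A = 2*k + 1, B = k + 1, C = 1.
Need (2*k + 1)·f(k+1) − (k)·f(k) = 1.
From deg A=1, deg B=1, deg C=0: d=-1.
Bound -1 < 0, so the key equation has no polynomial solution.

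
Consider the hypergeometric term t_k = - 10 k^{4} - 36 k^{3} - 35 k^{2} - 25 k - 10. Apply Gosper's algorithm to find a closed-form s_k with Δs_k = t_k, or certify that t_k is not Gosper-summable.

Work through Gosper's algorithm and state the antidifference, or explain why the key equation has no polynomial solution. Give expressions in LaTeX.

r(k) = (10*k**4 + 76*k**3 + 203*k**2 + 243*k + 116)/(10*k**4 + 36*k**3 + 35*k**2 + 25*k + 10) after simplifying.
Take A(k)=1, B(k)=1, C(k)=k**4 + 18*k**3/5 + 7*k**2/2 + 5*k/2 + 1.
Solve (1)·f(k+1) − (1)·f(k) = k**4 + 18*k**3/5 + 7*k**2/2 + 5*k/2 + 1.
From deg A=0, deg B=0, deg C=4: d=5.
Match coefficients ⇒ f(k) = k*(2*k**4 + 4*k**3 - 3*k**2 + 4*k + 3)/10.
So s_k = (B(k−1)f/C)·t_k = (k*(2*k**4 + 4*k**3 - 3*k**2 + 4*k + 3)/(10*k**4 + 36*k**3 + 35*k**2 + 25*k + 10))·t_k = k*(-2*k**4 - 4*k**3 + 3*k**2 - 4*k - 3).
s_(k+1) − s_k = -10*k**4 - 36*k**3 - 35*k**2 - 25*k - 10 = t_k.

s_k = k \left(- 2 k^{4} - 4 k^{3} + 3 k^{2} - 4 k - 3\right)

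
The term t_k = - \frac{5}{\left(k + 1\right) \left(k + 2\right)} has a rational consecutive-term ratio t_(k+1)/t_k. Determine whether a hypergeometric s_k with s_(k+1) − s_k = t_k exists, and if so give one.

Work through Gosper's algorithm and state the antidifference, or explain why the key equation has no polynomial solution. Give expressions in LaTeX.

s_k = - \frac{5 k}{k + 1}

t_(k+1)/t_k = (k + 1)/(k + 3).
A = k + 1, B = k + 3, C = 1.
Solve (k + 1)·f(k+1) − (k + 2)·f(k) = 1.
From deg A=1, deg B=1, deg C=0: d=1.
Solve for f: f(k) = k (degree 1 ≤ 1).
Certificate R = B(k−1)f/C = k*(k + 2) gives s_k = -5*k/(k + 1).
Check: Δs_k = -5/(k**2 + 3*k + 2). ✓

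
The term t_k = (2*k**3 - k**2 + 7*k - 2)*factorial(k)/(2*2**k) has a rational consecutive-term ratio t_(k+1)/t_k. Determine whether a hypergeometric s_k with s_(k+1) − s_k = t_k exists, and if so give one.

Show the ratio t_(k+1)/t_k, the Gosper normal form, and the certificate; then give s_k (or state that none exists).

Step 1: r(k) = (k + 1)*(7*k + 2*(k + 1)**3 - (k + 1)**2 + 5)/(2*(2*k**3 - k**2 + 7*k - 2)).
Factor: A=k/2 + 1/2; B=1; C=k**3 - k**2/2 + 7*k/2 - 1.
Solve (k/2 + 1/2)·f(k+1) − (1)·f(k) = k**3 - k**2/2 + 7*k/2 - 1.
From deg A=1, deg B=0, deg C=3: d=2.
Match coefficients ⇒ f(k) = (k - 1)*(2*k - 1).
R(k) = B(k−1)·f(k)/C(k) = 2*(k - 1)*(2*k - 1)/(2*k**3 - k**2 + 7*k - 2); s_k = R·t_k = (k - 1)*(2*k - 1)*factorial(k)/2**k.
s_(k+1) − s_k = (2*k**3 - k**2 + 7*k - 2)*factorial(k)/(2*2**k) = t_k.

s_k = (k - 1)*(2*k - 1)*factorial(k)/2**k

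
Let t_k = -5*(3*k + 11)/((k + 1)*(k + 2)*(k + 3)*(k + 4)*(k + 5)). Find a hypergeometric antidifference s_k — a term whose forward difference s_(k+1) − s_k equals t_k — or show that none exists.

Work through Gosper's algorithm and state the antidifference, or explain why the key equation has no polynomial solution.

s_k = 5*k*(-k**2 - 7*k - 14)/(8*(k**3 + 7*k**2 + 14*k + 8))

The ratio is (k + 1)*(3*k + 14)/((k + 6)*(3*k + 11)).
So A=k + 1 and B=k + 6, with C=k + 11/3.
Set up (k + 1)·f(k+1) − (k + 5)·f(k) − (k + 11/3) = 0.
Bound: deg f ≤ 4.
Coefficient equations give f(k) = k*(k + 3)*(k**2 + 7*k + 14)/24.
Certificate R = B(k−1)f/C = k*(k + 3)*(k + 5)*(k**2 + 7*k + 14)/(8*(3*k + 11)) gives s_k = 5*k*(-k**2 - 7*k - 14)/(8*(k**3 + 7*k**2 + 14*k + 8)).
Check: Δs_k = 5*(-3*k - 11)/(k**5 + 15*k**4 + 85*k**3 + 225*k**2 + 274*k + 120). ✓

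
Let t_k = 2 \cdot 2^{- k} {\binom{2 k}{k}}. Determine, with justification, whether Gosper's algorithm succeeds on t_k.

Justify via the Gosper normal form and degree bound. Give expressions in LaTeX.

Ratio r(k) = (2*k + 1)/(k + 1).
Normal form (A,B,C) = (2*k + 1, k + 1, 1).
Set up (2*k + 1)·f(k+1) − (k)·f(k) − (1) = 0.
d = -1 from the (1,1,0) case.
Negative degree bound (-1): no f exists, t_k not Gosper-summable.

No — negative degree bound, so no certificate f.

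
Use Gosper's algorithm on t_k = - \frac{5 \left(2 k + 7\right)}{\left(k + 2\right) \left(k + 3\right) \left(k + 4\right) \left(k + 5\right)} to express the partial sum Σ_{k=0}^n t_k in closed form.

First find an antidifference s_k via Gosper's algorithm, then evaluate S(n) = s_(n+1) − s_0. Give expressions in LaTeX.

S(n) = \frac{5 \left(- n^{2} - 8 n - 7\right)}{8 \left(n^{2} + 8 n + 15\right)}

The ratio is (k + 2)*(2*k + 9)/((k + 6)*(2*k + 7)).
So A=k + 2 and B=k + 6, with C=k + 7/2.
Set up (k + 2)·f(k+1) − (k + 5)·f(k) − (k + 7/2) = 0.
Degrees (1,1,1) ⇒ d ≤ 3.
Coefficient equations give f(k) = k*(k + 3)*(k + 6)/16.
So s_k = (B(k−1)f/C)·t_k = (k*(k + 3)*(k + 5)*(k + 6)/(8*(2*k + 7)))·t_k = 5*k*(-k - 6)/(8*(k**2 + 6*k + 8)).
s_(k+1) − s_k = 5*(-2*k - 7)/(k**4 + 14*k**3 + 71*k**2 + 154*k + 120) = t_k.
s_(n+1) = 5*(-n**2 - 8*n - 7)/(8*(n**2 + 8*n + 15)) and s_(0) = 0, so S(n) = 5*(-n**2 - 8*n - 7)/(8*(n**2 + 8*n + 15)).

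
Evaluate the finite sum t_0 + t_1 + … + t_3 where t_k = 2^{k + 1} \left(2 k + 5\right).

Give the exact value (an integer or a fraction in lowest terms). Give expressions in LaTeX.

Σ = 286

Ratio r(k) = 2*(2*k + 7)/(2*k + 5).
Factor: A=2; B=1; C=k + 5/2.
Set up (2)·f(k+1) − (1)·f(k) − (k + 5/2) = 0.
From deg A=0, deg B=0, deg C=1: d=1.
A polynomial solution: f(k) = (2*k + 1)/2.
R(k) = B(k−1)·f(k)/C(k) = (2*k + 1)/(2*k + 5); s_k = R·t_k = 2**(k + 1)*(2*k + 1).
s_(k+1) − s_k = 2**(k + 1)*(2*k + 5) = t_k.
Evaluate s at k=4 and k=0: 288 and 2; difference 286.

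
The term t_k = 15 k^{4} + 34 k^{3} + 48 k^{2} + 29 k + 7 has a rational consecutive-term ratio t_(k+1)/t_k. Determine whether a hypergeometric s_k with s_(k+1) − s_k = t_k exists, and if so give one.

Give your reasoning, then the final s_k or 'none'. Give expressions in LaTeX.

s_k = k^{2} \left(3 k^{3} + k^{2} + 4 k - 1\right)

Ratio r(k) = (15*k**4 + 94*k**3 + 240*k**2 + 287*k + 133)/(15*k**4 + 34*k**3 + 48*k**2 + 29*k + 7).
Gosper form: A/B · C(k+1)/C(k) with A=1, B=1, C=k**4 + 34*k**3/15 + 16*k**2/5 + 29*k/15 + 7/15.
Solve (1)·f(k+1) − (1)·f(k) = k**4 + 34*k**3/15 + 16*k**2/5 + 29*k/15 + 7/15.
Bound: deg f ≤ 5.
A polynomial solution: f(k) = k**2*(3*k**3 + k**2 + 4*k - 1)/15.
R(k) = B(k−1)·f(k)/C(k) = k**2*(3*k**3 + k**2 + 4*k - 1)/(15*k**4 + 34*k**3 + 48*k**2 + 29*k + 7); s_k = R·t_k = k**2*(3*k**3 + k**2 + 4*k - 1).
Δs = 15*k**4 + 34*k**3 + 48*k**2 + 29*k + 7, as required.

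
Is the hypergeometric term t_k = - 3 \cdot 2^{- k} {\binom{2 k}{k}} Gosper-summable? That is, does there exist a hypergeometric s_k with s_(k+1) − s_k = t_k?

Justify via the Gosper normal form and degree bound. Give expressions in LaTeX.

t_(k+1)/t_k = (2*k + 1)/(k + 1).
A = 2*k + 1, B = k + 1, C = 1.
f must satisfy (2*k + 1)·f(k+1) − (k)·f(k) = 1.
Degrees (1,1,0) ⇒ d ≤ -1.
Negative degree bound (-1): no f exists, t_k not Gosper-summable.

No; the degree bound rules out any f.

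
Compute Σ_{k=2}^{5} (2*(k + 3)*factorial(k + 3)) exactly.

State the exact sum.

Σ = 725520

r(k) = (k + 4)**2/(k + 3) after simplifying.
Factor: A=k + 4; B=1; C=k + 3.
Key eq: (k + 4)·f(k+1) = (1)·f(k) + (k + 3).
Degrees (1,0,1) ⇒ d ≤ 0.
Match coefficients ⇒ f(k) = 1.
Then R = B(k−1)f/C = 1/(k + 3), so s_k = R(k)·t_k = 2*factorial(k + 3).
Check: Δs_k = 2*(k + 3)*factorial(k + 3). ✓
Evaluate s at k=6 and k=2: 725760 and 240; difference 725520.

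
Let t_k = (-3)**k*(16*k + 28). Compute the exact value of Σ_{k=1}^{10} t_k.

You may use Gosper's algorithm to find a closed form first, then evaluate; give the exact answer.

t_(k+1)/t_k = 3*(-4*k - 11)/(4*k + 7).
Normal form (A,B,C) = (-3, 1, k + 7/4).
f must satisfy (-3)·f(k+1) − (1)·f(k) = k + 7/4.
d = 1 from the (0,0,1) case.
Solving with deg f ≤ 1: f(k) = -(k + 1)/4.
Then R = B(k−1)f/C = -(k + 1)/(4*k + 7), so s_k = R(k)·t_k = -4*(-3)**k*(k + 1).
Δs = (-3)**k*(16*k + 28), as required.
Telescoping: Σ = s_(11) − s_(1) = 8503056 − (24) = 8503032.

Σ = 8503032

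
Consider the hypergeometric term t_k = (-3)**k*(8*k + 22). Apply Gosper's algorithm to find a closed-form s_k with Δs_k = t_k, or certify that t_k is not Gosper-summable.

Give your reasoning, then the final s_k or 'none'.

s_k = -2*(-3)**k*(k + 2)

Compute t_(k+1)/t_k: get 3*(-4*k - 15)/(4*k + 11).
Take A(k)=-3, B(k)=1, C(k)=k + 11/4.
Solve (-3)·f(k+1) − (1)·f(k) = k + 11/4.
Degrees (0,0,1) ⇒ d ≤ 1.
Solve for f: f(k) = -(k + 2)/4 (degree 1 ≤ 1).
Then R = B(k−1)f/C = -(k + 2)/(4*k + 11), so s_k = R(k)·t_k = -2*(-3)**k*(k + 2).
Δs = (-3)**k*(8*k + 22), as required.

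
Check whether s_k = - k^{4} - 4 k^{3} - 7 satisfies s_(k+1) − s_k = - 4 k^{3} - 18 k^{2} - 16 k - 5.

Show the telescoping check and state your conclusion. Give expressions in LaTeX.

Valid: the claim telescopes to t_k.

s_(k+1) = -(k + 1)**4 - 4*(k + 1)**3 - 7
s_(k+1) − s_k = -4*k**3 - 18*k**2 - 16*k - 5
(s_(k+1) − s_k) − t_k = 0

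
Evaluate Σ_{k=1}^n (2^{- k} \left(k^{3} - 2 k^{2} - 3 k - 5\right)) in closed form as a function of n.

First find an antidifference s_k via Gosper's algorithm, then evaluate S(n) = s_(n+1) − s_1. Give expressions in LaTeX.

t_(k+1)/t_k = (k**3 + k**2 - 4*k - 9)/(2*(k**3 - 2*k**2 - 3*k - 5)).
Take A(k)=1/2, B(k)=1, C(k)=k**3 - 2*k**2 - 3*k - 5.
Key eq: (1/2)·f(k+1) = (1)·f(k) + (k**3 - 2*k**2 - 3*k - 5).
Degrees (0,0,3) ⇒ d ≤ 3.
A polynomial solution: f(k) = -2*(k**3 + k**2 + 2*k - 1).
So s_k = (B(k−1)f/C)·t_k = (-2*(k**3 + k**2 + 2*k - 1)/(k**3 - 2*k**2 - 3*k - 5))·t_k = 2**(1 - k)*(-k**3 - k**2 - 2*k + 1).
s_(k+1) − s_k = (k**3 - 2*k**2 - 3*k - 5)/2**k = t_k.
Σ_(k=1)^n t_k = s_(n+1) − s_(1) = ((-n**3 - 4*n**2 - 7*n - 3)/2**n) − (-3), i.e. (3*2**n - n**3 - 4*n**2 - 7*n - 3)/2**n.

S(n) = 2^{- n} \left(3 \cdot 2^{n} - n^{3} - 4 n^{2} - 7 n - 3\right)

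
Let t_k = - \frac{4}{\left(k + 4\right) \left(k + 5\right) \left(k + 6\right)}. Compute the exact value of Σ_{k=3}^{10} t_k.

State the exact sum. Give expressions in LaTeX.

Ratio r(k) = (k + 4)/(k + 7).
Factor: A=k + 4; B=k + 7; C=1.
Need (k + 4)·f(k+1) − (k + 6)·f(k) = 1.
From deg A=1, deg B=1, deg C=0: d=2.
Match coefficients ⇒ f(k) = k*(k + 9)/40.
Get s_k = R·t_k = k*(-k - 9)/(10*(k + 4)*(k + 5)) with R(k) = B(k−1)f(k)/C(k) = k*(k + 6)*(k + 9)/40.
Verify: -4/(k**3 + 15*k**2 + 74*k + 120) matches t_k.
Telescoping: Σ = s_(11) − s_(3) = -11/120 − (-9/140) = -23/840.

Σ = -23/840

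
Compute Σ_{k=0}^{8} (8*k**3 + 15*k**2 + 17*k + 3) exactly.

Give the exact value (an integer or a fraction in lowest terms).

Compute t_(k+1)/t_k: get (8*k**3 + 39*k**2 + 71*k + 43)/(8*k**3 + 15*k**2 + 17*k + 3).
Normal form (A,B,C) = (1, 1, k**3 + 15*k**2/8 + 17*k/8 + 3/8).
Set up (1)·f(k+1) − (1)·f(k) − (k**3 + 15*k**2/8 + 17*k/8 + 3/8) = 0.
deg f ≤ 4 (via 0,0,3).
Solving with deg f ≤ 4: f(k) = k*(2*k**3 + k**2 + 3*k - 3)/8.
So s_k = (B(k−1)f/C)·t_k = (k*(2*k**3 + k**2 + 3*k - 3)/(8*k**3 + 15*k**2 + 17*k + 3))·t_k = k*(2*k**3 + k**2 + 3*k - 3).
Verify: 8*k**3 + 15*k**2 + 17*k + 3 matches t_k.
Evaluate s at k=9 and k=0: 14067 and 0; difference 14067.

Σ = 14067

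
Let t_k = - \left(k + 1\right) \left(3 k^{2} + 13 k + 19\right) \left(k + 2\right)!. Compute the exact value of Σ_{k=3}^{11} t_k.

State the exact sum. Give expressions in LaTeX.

Σ = -41758401480240

r(k) = (k + 2)*(k + 3)*(13*k + 3*(k + 1)**2 + 32)/((k + 1)*(3*k**2 + 13*k + 19)) after simplifying.
So A=k + 3 and B=1, with C=k**3 + 16*k**2/3 + 32*k/3 + 19/3.
Solve (k + 3)·f(k+1) − (1)·f(k) = k**3 + 16*k**2/3 + 32*k/3 + 19/3.
Degrees (1,0,3) ⇒ d ≤ 2.
Match coefficients ⇒ f(k) = (3*k**2 + 4*k - 1)/3.
R(k) = B(k−1)·f(k)/C(k) = (3*k**2 + 4*k - 1)/((k + 1)*(3*k**2 + 13*k + 19)); s_k = R·t_k = -(3*k**2 + 4*k - 1)*factorial(k + 2).
Δs = -(k + 1)*(3*k**2 + 13*k + 19)*factorial(k + 2), as required.
Σ_(k=3)^(11) t_k = s_(12) − s_(3) = -41758401484800 − (-4560) = -41758401480240.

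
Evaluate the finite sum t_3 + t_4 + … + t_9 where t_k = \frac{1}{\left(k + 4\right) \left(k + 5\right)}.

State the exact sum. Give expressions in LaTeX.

Step 1: r(k) = (k + 4)/(k + 6).
Gosper form: A/B · C(k+1)/C(k) with A=k + 4, B=k + 6, C=1.
Set up (k + 4)·f(k+1) − (k + 5)·f(k) − (1) = 0.
Bound: deg f ≤ 1.
Solve for f: f(k) = k/4 (degree 1 ≤ 1).
Get s_k = R·t_k = k/(4*(k + 4)) with R(k) = B(k−1)f(k)/C(k) = k*(k + 5)/4.
s_(k+1) − s_k = 1/(k**2 + 9*k + 20) = t_k.
Σ_(k=3)^(9) t_k = s_(10) − s_(3) = 5/28 − (3/28) = 1/14.

Σ = 1/14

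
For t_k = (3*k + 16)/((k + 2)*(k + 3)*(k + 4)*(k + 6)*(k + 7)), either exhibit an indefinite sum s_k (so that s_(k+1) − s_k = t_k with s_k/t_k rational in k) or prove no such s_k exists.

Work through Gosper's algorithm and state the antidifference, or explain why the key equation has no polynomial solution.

s_k = k*(k**2 + 11*k + 36)/(36*(k**3 + 11*k**2 + 36*k + 36))

Compute t_(k+1)/t_k: get (k + 2)*(k + 6)*(3*k + 19)/((k + 5)*(k + 8)*(3*k + 16)).
Normal form (A,B,C) = (k + 2, k + 8, k**2 + 31*k/3 + 80/3).
Set up (k + 2)·f(k+1) − (k + 7)·f(k) − (k**2 + 31*k/3 + 80/3) = 0.
d = 5 from the (1,1,2) case.
Solving with deg f ≤ 5: f(k) = k*(k + 4)*(k + 5)*(k**2 + 11*k + 36)/108.
So s_k = (B(k−1)f/C)·t_k = (k*(k + 4)*(k + 7)*(k**2 + 11*k + 36)/(36*(3*k + 16)))·t_k = k*(k**2 + 11*k + 36)/(36*(k**3 + 11*k**2 + 36*k + 36)).
s_(k+1) − s_k = (3*k + 16)/(k**5 + 22*k**4 + 185*k**3 + 740*k**2 + 1404*k + 1008) = t_k.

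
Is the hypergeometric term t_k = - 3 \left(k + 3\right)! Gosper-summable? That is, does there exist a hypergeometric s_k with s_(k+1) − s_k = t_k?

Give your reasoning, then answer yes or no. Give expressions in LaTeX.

No — t_k has no hypergeometric antidifference.

r(k) = k + 4 after simplifying.
A = k + 4, B = 1, C = 1.
Solve (k + 4)·f(k+1) − (1)·f(k) = 1.
deg f ≤ -1 (via 1,0,0).
Bound -1 < 0, so the key equation has no polynomial solution.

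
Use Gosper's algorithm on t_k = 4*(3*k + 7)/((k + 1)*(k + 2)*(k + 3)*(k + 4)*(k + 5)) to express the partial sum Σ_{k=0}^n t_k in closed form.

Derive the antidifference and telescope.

t_(k+1)/t_k = (k + 1)*(3*k + 10)/((k + 6)*(3*k + 7)).
So A=k + 1 and B=k + 6, with C=k + 7/3.
Set up (k + 1)·f(k+1) − (k + 5)·f(k) − (k + 7/3) = 0.
Bound: deg f ≤ 4.
Solve for f: f(k) = k*(k + 2)*(k**2 + 8*k + 19)/36 (degree 4 ≤ 4).
So s_k = (B(k−1)f/C)·t_k = (k*(k + 2)*(k + 5)*(k**2 + 8*k + 19)/(12*(3*k + 7)))·t_k = k*(k**2 + 8*k + 19)/(3*(k**3 + 8*k**2 + 19*k + 12)).
Check: Δs_k = 4*(3*k + 7)/(k**5 + 15*k**4 + 85*k**3 + 225*k**2 + 274*k + 120). ✓
Evaluate: s_(n+1) = (n**3 + 11*n**2 + 38*n + 28)/(3*(n**3 + 11*n**2 + 38*n + 40)); subtract s_(0) = 0 ⇒ S(n) = (n**3 + 11*n**2 + 38*n + 28)/(3*(n**3 + 11*n**2 + 38*n + 40)).

S(n) = (n**3 + 11*n**2 + 38*n + 28)/(3*(n**3 + 11*n**2 + 38*n + 40))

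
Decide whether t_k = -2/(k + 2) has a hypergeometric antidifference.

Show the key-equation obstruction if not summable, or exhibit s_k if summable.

Step 1: r(k) = (k + 2)/(k + 3).
So A=k + 2 and B=k + 3, with C=1.
Need (k + 2)·f(k+1) − (k + 2)·f(k) = 1.
deg f ≤ 0 (via 1,1,0).
Write f(k) = c0. Then LHS − RHS = -1, requiring -1 = 0: contradictory. No certificate.

No; the coefficient equations for f are inconsistent.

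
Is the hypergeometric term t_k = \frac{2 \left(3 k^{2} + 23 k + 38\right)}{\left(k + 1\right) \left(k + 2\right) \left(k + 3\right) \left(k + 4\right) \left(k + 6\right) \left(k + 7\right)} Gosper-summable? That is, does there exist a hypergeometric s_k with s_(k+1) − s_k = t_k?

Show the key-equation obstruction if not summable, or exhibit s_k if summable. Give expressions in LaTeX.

Yes. s_k = \frac{k \left(k^{2} + 10 k + 27\right)}{9 \left(k^{3} + 10 k^{2} + 27 k + 18\right)}.

Ratio r(k) = (k + 1)*(k + 6)*(23*k + 3*(k + 1)**2 + 61)/((k + 5)*(k + 8)*(3*k**2 + 23*k + 38)).
A = k + 1, B = k + 8, C = k**3 + 38*k**2/3 + 51*k + 190/3.
Key eq: (k + 1)·f(k+1) = (k + 7)·f(k) + (k**3 + 38*k**2/3 + 51*k + 190/3).
Bound: deg f ≤ 6.
Coefficient equations give f(k) = k*(k + 2)*(k + 4)*(k + 5)*(k**2 + 10*k + 27)/54.
R(k) = B(k−1)·f(k)/C(k) = k*(k + 2)*(k + 4)*(k + 7)*(k**2 + 10*k + 27)/(18*(3*k**2 + 23*k + 38)); s_k = R·t_k = k*(k**2 + 10*k + 27)/(9*(k**3 + 10*k**2 + 27*k + 18)).
Check: Δs_k = 2*(3*k**2 + 23*k + 38)/(k**6 + 23*k**5 + 207*k**4 + 925*k**3 + 2144*k**2 + 2412*k + 1008). ✓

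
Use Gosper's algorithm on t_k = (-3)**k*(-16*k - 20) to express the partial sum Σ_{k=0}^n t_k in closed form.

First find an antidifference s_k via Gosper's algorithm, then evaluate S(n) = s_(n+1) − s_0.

S(n) = -12*(-3)**n*n - 18*(-3)**n - 2

Ratio r(k) = 3*(-4*k - 9)/(4*k + 5).
So A=-3 and B=1, with C=k + 5/4.
Set up (-3)·f(k+1) − (1)·f(k) − (k + 5/4) = 0.
From deg A=0, deg B=0, deg C=1: d=1.
A polynomial solution: f(k) = -(2*k + 1)/8.
Get s_k = R·t_k = (-3)**k*(4*k + 2) with R(k) = B(k−1)f(k)/C(k) = -(2*k + 1)/(2*(4*k + 5)).
s_(k+1) − s_k = (-3)**k*(-16*k - 20) = t_k.
s_(n+1) = (-3)**(n + 1)*(4*n + 6) and s_(0) = 2, so S(n) = -12*(-3)**n*n - 18*(-3)**n - 2.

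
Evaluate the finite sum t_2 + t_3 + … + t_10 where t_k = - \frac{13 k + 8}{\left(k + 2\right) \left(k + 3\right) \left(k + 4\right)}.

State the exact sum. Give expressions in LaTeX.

Σ = -2313/1820

The ratio is (k + 2)*(13*k + 21)/((k + 5)*(13*k + 8)).
Take A(k)=k + 2, B(k)=k + 5, C(k)=k + 8/13.
Solve (k + 2)·f(k+1) − (k + 4)·f(k) = k + 8/13.
From deg A=1, deg B=1, deg C=1: d=2.
Solving with deg f ≤ 2: f(k) = k*(17*k + 7)/78.
Get s_k = R·t_k = k*(-17*k - 7)/(6*(k + 2)*(k + 3)) with R(k) = B(k−1)f(k)/C(k) = k*(k + 4)*(17*k + 7)/(6*(13*k + 8)).
Δs = (-13*k - 8)/(k**3 + 9*k**2 + 26*k + 24), as required.
Telescoping: Σ = s_(11) − s_(2) = -1067/546 − (-41/60) = -2313/1820.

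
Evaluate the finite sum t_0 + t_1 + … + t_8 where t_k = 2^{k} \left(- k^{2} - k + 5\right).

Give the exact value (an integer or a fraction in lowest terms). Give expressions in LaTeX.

The ratio is 2*(k**2 + 3*k - 3)/(k**2 + k - 5).
Gosper form: A/B · C(k+1)/C(k) with A=2, B=1, C=k**2 + k - 5.
f must satisfy (2)·f(k+1) − (1)·f(k) = k**2 + k - 5.
Bound: deg f ≤ 2.
Match coefficients ⇒ f(k) = k**2 - 3*k - 1.
Certificate R = B(k−1)f/C = (k**2 - 3*k - 1)/(k**2 + k - 5) gives s_k = 2**k*(-k**2 + 3*k + 1).
Verify: 2**k*(-k**2 - k + 5) matches t_k.
Σ_(k=0)^(8) t_k = s_(9) − s_(0) = -27136 − (1) = -27137.

Σ = -27137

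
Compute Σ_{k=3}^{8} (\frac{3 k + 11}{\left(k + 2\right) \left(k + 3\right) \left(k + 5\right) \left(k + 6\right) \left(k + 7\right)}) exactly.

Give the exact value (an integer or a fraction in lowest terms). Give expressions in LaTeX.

Ratio r(k) = (k + 2)*(k + 5)*(3*k + 14)/((k + 4)*(k + 8)*(3*k + 11)).
Normal form (A,B,C) = (k + 2, k + 8, k**2 + 23*k/3 + 44/3).
f must satisfy (k + 2)·f(k+1) − (k + 7)·f(k) = k**2 + 23*k/3 + 44/3.
Degrees (1,1,2) ⇒ d ≤ 5.
A polynomial solution: f(k) = k*(k + 3)*(k + 4)*(k**2 + 13*k + 52)/180.
Certificate R = B(k−1)f/C = k*(k + 3)*(k + 7)*(k**2 + 13*k + 52)/(60*(3*k + 11)) gives s_k = k*(k**2 + 13*k + 52)/(60*(k**3 + 13*k**2 + 52*k + 60)).
Verify: (3*k + 11)/(k**5 + 23*k**4 + 203*k**3 + 853*k**2 + 1692*k + 1260) matches t_k.
Σ_(k=3)^(8) t_k = s_(9) − s_(3) = 5/308 − (1/72) = 13/5544.

Σ = 13/5544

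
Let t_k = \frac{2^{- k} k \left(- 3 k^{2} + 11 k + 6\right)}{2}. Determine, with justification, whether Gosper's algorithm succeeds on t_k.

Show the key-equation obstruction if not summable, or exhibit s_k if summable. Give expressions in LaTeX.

Step 1: r(k) = (k + 1)*(11*k - 3*(k + 1)**2 + 17)/(2*k*(-3*k**2 + 11*k + 6)).
Normal form (A,B,C) = (1/2, 1, k**3 - 11*k**2/3 - 2*k).
f must satisfy (1/2)·f(k+1) − (1)·f(k) = k**3 - 11*k**2/3 - 2*k.
Degrees (0,0,3) ⇒ d ≤ 3.
Solving with deg f ≤ 3: f(k) = -2*k*(k - 1)*(3*k + 1)/3.
Get s_k = R·t_k = k*(3*k**2 - 2*k - 1)/2**k with R(k) = B(k−1)f(k)/C(k) = -2*(k - 1)*(3*k + 1)/(3*k**2 - 11*k - 6).
s_(k+1) − s_k = k*(-3*k**2 + 11*k + 6)/(2*2**k) = t_k.

Yes. s_k = 2^{- k} k \left(3 k^{2} - 2 k - 1\right).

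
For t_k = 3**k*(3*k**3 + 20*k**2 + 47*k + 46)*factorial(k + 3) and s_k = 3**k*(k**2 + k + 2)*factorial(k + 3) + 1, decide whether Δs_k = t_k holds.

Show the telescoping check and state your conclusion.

Valid — Δs_k = t_k.

s_(k+1) = 3**(k + 1)*(k + (k + 1)**2 + 3)*factorial(k + 4) + 1
s_(k+1) − s_k = 3**k*(3*k**3 + 20*k**2 + 47*k + 46)*factorial(k + 3)
(s_(k+1) − s_k) − t_k = 0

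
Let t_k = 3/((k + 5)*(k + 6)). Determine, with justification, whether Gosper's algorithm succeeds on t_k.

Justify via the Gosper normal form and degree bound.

Yes. s_k = 3*k/(5*(k + 5)).

Compute t_(k+1)/t_k: get (k + 5)/(k + 7).
Factor: A=k + 5; B=k + 7; C=1.
Set up (k + 5)·f(k+1) − (k + 6)·f(k) − (1) = 0.
From deg A=1, deg B=1, deg C=0: d=1.
Solving with deg f ≤ 1: f(k) = k/5.
So s_k = (B(k−1)f/C)·t_k = (k*(k + 6)/5)·t_k = 3*k/(5*(k + 5)).
Check: Δs_k = 3/(k**2 + 11*k + 30). ✓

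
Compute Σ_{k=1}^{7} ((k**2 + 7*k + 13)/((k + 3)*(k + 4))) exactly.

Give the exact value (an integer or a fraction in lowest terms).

Compute t_(k+1)/t_k: get (k + 3)*(7*k + (k + 1)**2 + 20)/((k + 5)*(k**2 + 7*k + 13)).
Take A(k)=k + 3, B(k)=k + 5, C(k)=k**2 + 7*k + 13.
Key eq: (k + 3)·f(k+1) = (k + 4)·f(k) + (k**2 + 7*k + 13).
d = 2 from the (1,1,2) case.
Coefficient equations give f(k) = k*(3*k + 10)/3.
So s_k = (B(k−1)f/C)·t_k = (k*(k + 4)*(3*k + 10)/(3*(k**2 + 7*k + 13)))·t_k = k*(3*k + 10)/(3*(k + 3)).
Δs = (k**2 + 7*k + 13)/(k**2 + 7*k + 12), as required.
Sum = s_(8) − s_(1); s_(8) = 272/33, s_(1) = 13/12 ⇒ 315/44.

Σ = 315/44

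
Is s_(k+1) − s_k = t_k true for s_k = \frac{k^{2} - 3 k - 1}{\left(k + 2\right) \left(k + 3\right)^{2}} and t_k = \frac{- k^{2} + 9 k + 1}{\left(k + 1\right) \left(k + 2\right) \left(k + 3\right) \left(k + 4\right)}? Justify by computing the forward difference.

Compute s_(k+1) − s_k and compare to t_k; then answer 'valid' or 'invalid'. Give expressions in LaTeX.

Invalid: residual \frac{2 \left(2 k^{3} - 5 k^{2} - 41 k - 7\right)}{k^{6} + 17 k^{5} + 117 k^{4} + 415 k^{3} + 794 k^{2} + 768 k + 288} ≠ 0.

s_(k+1) = (-3*k + (k + 1)**2 - 4)/((k + 3)*(k + 4)**2)
s_(k+1) − s_k = (-k**3 + 7*k**2 + 35*k - 2)/(k**5 + 16*k**4 + 101*k**3 + 314*k**2 + 480*k + 288)
(s_(k+1) − s_k) − t_k = 2*(2*k**3 - 5*k**2 - 41*k - 7)/(k**6 + 17*k**5 + 117*k**4 + 415*k**3 + 794*k**2 + 768*k + 288)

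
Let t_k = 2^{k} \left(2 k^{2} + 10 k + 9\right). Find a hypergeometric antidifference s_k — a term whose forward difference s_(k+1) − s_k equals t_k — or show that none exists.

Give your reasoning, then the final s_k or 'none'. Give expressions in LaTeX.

Ratio r(k) = 2*(2*k**2 + 14*k + 21)/(2*k**2 + 10*k + 9).
Gosper form: A/B · C(k+1)/C(k) with A=2, B=1, C=k**2 + 5*k + 9/2.
Key eq: (2)·f(k+1) = (1)·f(k) + (k**2 + 5*k + 9/2).
d = 2 from the (0,0,2) case.
Solve for f: f(k) = (2*k**2 + 2*k + 1)/2 (degree 2 ≤ 2).
Get s_k = R·t_k = 2**k*(2*k**2 + 2*k + 1) with R(k) = B(k−1)f(k)/C(k) = (2*k**2 + 2*k + 1)/(2*k**2 + 10*k + 9).
Check: Δs_k = 2**k*(2*k**2 + 10*k + 9). ✓

s_k = 2^{k} \left(2 k^{2} + 2 k + 1\right)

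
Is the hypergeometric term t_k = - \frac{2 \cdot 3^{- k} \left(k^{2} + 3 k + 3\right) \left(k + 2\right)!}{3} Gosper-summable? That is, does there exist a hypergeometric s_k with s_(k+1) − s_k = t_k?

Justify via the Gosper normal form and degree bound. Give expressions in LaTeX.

Yes. s_k = - 2 \cdot 3^{- k} \left(k + 2\right) \left(k + 2\right)!.

r(k) = (k + 3)*(3*k + (k + 1)**2 + 6)/(3*(k**2 + 3*k + 3)) after simplifying.
Factor: A=k/3 + 1; B=1; C=k**2 + 3*k + 3.
Set up (k/3 + 1)·f(k+1) − (1)·f(k) − (k**2 + 3*k + 3) = 0.
From deg A=1, deg B=0, deg C=2: d=1.
A polynomial solution: f(k) = 3*(k + 2).
So s_k = (B(k−1)f/C)·t_k = (3*(k + 2)/(k**2 + 3*k + 3))·t_k = -2*(k + 2)*factorial(k + 2)/3**k.
Check: Δs_k = -2*(k**2 + 3*k + 3)*factorial(k + 2)/(3*3**k). ✓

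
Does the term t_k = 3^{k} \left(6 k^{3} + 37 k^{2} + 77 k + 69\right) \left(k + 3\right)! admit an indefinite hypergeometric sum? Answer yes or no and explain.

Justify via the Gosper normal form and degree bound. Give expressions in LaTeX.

Yes. s_k = 3^{k} \left(2 k^{2} + k + 3\right) \left(k + 3\right)!.

r(k) = 3*(6*k**4 + 79*k**3 + 389*k**2 + 865*k + 756)/(6*k**3 + 37*k**2 + 77*k + 69) after simplifying.
Gosper form: A/B · C(k+1)/C(k) with A=3*k + 12, B=1, C=k**3 + 37*k**2/6 + 77*k/6 + 23/2.
Key eq: (3*k + 12)·f(k+1) = (1)·f(k) + (k**3 + 37*k**2/6 + 77*k/6 + 23/2).
d = 2 from the (1,0,3) case.
Solving with deg f ≤ 2: f(k) = (2*k**2 + k + 3)/6.
R(k) = B(k−1)·f(k)/C(k) = (2*k**2 + k + 3)/(6*k**3 + 37*k**2 + 77*k + 69); s_k = R·t_k = 3**k*(2*k**2 + k + 3)*factorial(k + 3).
Δs = 3**k*(6*k**3 + 37*k**2 + 77*k + 69)*factorial(k + 3), as required.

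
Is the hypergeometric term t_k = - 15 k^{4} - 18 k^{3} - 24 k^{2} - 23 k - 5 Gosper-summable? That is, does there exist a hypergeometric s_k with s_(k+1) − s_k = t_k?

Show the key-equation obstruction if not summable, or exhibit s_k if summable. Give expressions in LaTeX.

The ratio is (15*k**4 + 78*k**3 + 168*k**2 + 185*k + 85)/(15*k**4 + 18*k**3 + 24*k**2 + 23*k + 5).
So A=1 and B=1, with C=k**4 + 6*k**3/5 + 8*k**2/5 + 23*k/15 + 1/3.
f must satisfy (1)·f(k+1) − (1)·f(k) = k**4 + 6*k**3/5 + 8*k**2/5 + 23*k/15 + 1/3.
deg f ≤ 5 (via 0,0,4).
Solve for f: f(k) = k*(3*k**4 - 3*k**3 + 4*k**2 + 4*k - 3)/15 (degree 5 ≤ 5).
Get s_k = R·t_k = k*(-3*k**4 + 3*k**3 - 4*k**2 - 4*k + 3) with R(k) = B(k−1)f(k)/C(k) = k*(3*k**4 - 3*k**3 + 4*k**2 + 4*k - 3)/(15*k**4 + 18*k**3 + 24*k**2 + 23*k + 5).
Verify: -15*k**4 - 18*k**3 - 24*k**2 - 23*k - 5 matches t_k.

Yes. s_k = k \left(- 3 k^{4} + 3 k^{3} - 4 k^{2} - 4 k + 3\right).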